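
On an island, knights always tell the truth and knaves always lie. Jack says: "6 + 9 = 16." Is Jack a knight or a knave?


Statement: "6 + 9 = 16."
Actual: 6 + 9 = 15
Claimed: 16
Statement is FALSE → Jack lies → Knave

Knave


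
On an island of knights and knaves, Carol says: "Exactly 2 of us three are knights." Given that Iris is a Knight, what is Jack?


Carol claims exactly 2 knights among Carol, Iris, Jack.
Given: Iris is a Knight.

Case 1: Carol is a Knight (tells truth)
  Then exactly 2 of the three are knights.
  Counting Carol, Iris: 2 knight(s) so far. Need 0 more → Jack = Knave.
Case 2: Carol is a Knave (lies)
  Then the count is NOT 2.
  If Jack = Knight, count = 2 = 2 → claim would be true, contradicts lie.
  If Jack = Knave, count = 1 ≠ 2 → lie confirmed ✓

Jack is a Knave.

Knave


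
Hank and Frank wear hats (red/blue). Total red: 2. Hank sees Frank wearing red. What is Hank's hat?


Total red = 2, Frank = red
Red accounted for: 1
Remaining for Hank: 1
Hank's hat is red.

red


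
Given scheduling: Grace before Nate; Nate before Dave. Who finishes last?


Constraints: Grace before Nate; Nate before Dave
The last task can have nothing scheduled after it, so it must never appear on the left of a 'before'.
Tasks appearing before some other task: Grace, Nate.
The only task not in that list is Dave → it is last.

Dave


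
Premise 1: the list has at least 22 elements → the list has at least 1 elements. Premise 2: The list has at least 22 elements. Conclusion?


Modus ponens: P → Q, P ⊢ Q
P: the list has at least 22 elements
Q: the list has at least 1 elements
We have P → Q and P is true.
By modus ponens, Q must be true.

The list has at least 1 elements


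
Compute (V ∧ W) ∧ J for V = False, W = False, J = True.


V = False, W = False, J = True
Step 1: V ∧ W = False AND False = False
Step 2: False ∧ J = False AND True = False
AND is true only when ALL operands are true.

False


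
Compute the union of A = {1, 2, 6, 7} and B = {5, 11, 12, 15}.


A = {1, 2, 6, 7}
B = {5, 11, 12, 15}
Operation: union
All elements combined: 1, 2, 5, 6, 7, 11, 12, 15

{1, 2, 5, 6, 7, 11, 12, 15}


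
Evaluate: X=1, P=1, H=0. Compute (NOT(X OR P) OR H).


X OR P = 1
NOT(1) = 0
0 OR 0 = 0

0


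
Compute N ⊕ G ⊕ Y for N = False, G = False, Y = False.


N = False, G = False, Y = False
Step 1: N ⊕ G = False XOR False = False
Step 2: False ⊕ Y = False XOR False = False
XOR is true when an odd number of operands are true.

False


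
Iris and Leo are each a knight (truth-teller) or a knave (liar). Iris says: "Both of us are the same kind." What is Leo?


Iris says: "Both of us are the same kind."
Case 1: Iris is a Knight (truth-teller)
  Statement is true → they ARE the same → Leo is also a Knight
Case 2: Iris is a Knave (liar)
  Statement is false → they are NOT the same → Leo is a Knight
In both cases, Leo is a Knight.

Knight


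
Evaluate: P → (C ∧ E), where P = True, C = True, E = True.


P = True, C = True, E = True
Step 1: C ∧ E = True AND True = True
Step 2: P → (True): false only when P=True and consequent=False.
Result: True

True


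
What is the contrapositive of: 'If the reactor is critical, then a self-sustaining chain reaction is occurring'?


Original: If the reactor is critical, then a self-sustaining chain reaction is occurring
Contrapositive: If ¬Q, then ¬P
Negate Q: not (a self-sustaining chain reaction is occurring)
Negate P: not (the reactor is critical)

If not (a self-sustaining chain reaction is occurring), then not (the reactor is critical).


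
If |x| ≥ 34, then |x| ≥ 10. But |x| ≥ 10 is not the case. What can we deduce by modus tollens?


Modus tollens: P → Q, ¬Q ⊢ ¬P
P: |x| ≥ 34
Q: |x| ≥ 10
We have P → Q and Q is false.
By modus tollens, P must be false.

It is not the case that |x| ≥ 34


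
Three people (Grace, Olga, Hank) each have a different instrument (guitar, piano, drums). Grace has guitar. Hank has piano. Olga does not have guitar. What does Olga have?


From clues:
  Hank → piano
  Grace → guitar
By elimination, Olga gets the remaining.

drums


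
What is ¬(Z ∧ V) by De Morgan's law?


De Morgan's law: ¬(P ∧ Q) ≡ ¬P ∨ ¬Q
¬(Z ∧ V) = ¬Z ∨ ¬V

¬Z ∨ ¬V


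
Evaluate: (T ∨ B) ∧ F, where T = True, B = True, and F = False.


T = True, B = True, F = False
Step 1: T ∨ B = True OR True = True
Step 2: True ∧ F = True AND False = False
OR is true when at least one operand is true; AND requires both.

False


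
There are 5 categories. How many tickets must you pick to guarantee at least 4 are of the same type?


Pigeonhole: to guarantee k in one of n categories, need (k-1)×n + 1.
k = 4, n = 5
Minimum = (4-1) × 5 + 1 = 3 × 5 + 1

16


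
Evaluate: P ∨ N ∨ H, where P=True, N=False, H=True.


P = True, N = False, H = True
Expression: P ∨ N ∨ H
Step 1: P ∨ N = True OR False = True
Step 2: (True) ∨ H = True OR True = True

True


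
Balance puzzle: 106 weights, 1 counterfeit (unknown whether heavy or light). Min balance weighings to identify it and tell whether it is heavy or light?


Let n = 106. 212 possibilities (n weights × lighter/heavier); each weighing has 3 outcomes.
Bound for k weighings: say the first weighing puts j weights on each pan. If it tips, the 2j weighed weights remain suspects (each with a known direction) and k-1 weighings give 3^(k-1) outcomes; 3^(k-1) is odd, so 2j ≤ 3^(k-1) - 1. If it balances, the n - 2j unweighed weights remain with direction unknown: 2(n - 2j) ≤ 3^(k-1) - 1 by the same parity argument. Adding, n ≤ (3^(k-1) - 1) + (3^(k-1) - 1)/2 = (3^k - 3)/2, and the classical three-group strategy achieves this (3 weights in 2 weighings, 12 in 3, 39 in 4, 120 in 5).
So we need the smallest k with (3^k - 3)/2 ≥ 106.
k = 4: (3^4 - 3)/2 = 39 < 106 ✗
k = 5: (3^5 - 3)/2 = 120 ≥ 106 ✓

5


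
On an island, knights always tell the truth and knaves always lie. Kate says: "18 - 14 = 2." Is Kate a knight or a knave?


Statement: "18 - 14 = 2."
Actual: 18 - 14 = 4
Claimed: 2
Statement is FALSE → Kate lies → Knave

Knave


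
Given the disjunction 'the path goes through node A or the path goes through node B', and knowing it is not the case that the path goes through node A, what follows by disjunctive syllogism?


Disjunctive syllogism: P ∨ Q, ¬P ⊢ Q
Disjunction: the path goes through node A ∨ the path goes through node B
We know it is not the case that the path goes through node A.
By disjunctive syllogism, the other disjunct must be true.

The path goes through node B


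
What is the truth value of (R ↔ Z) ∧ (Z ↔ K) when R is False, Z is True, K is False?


R = False, Z = True, K = False
Step 1: R ↔ Z is true when R and Z have the same value. Result: False
Step 2: Z ↔ K is true when Z and K have the same value. Result: False
Step 3: False ∧ False = False

False


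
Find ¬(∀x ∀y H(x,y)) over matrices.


Original: ∀x ∀y H(x,y)
Rule: ¬∀→∃, ¬∃→∀, negate predicate.
Negation: ∃x ∃y ¬H(x,y)

∃x ∃y ¬H(x,y)


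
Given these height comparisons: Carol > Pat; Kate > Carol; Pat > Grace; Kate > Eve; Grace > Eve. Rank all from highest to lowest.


Constraints: Carol > Pat; Kate > Carol; Pat > Grace; Kate > Eve; Grace > Eve
Method: at each step, the next-highest is the one remaining person who never appears on the smaller side of a constraint between remaining people.
  Step 1: remaining {Grace, Kate, Eve, Pat, Carol}; on the smaller side: {Grace, Eve, Pat, Carol} → Kate is next (Kate > Carol; Kate > Eve).
  Step 2: remaining {Grace, Eve, Pat, Carol}; on the smaller side: {Grace, Eve, Pat} → Carol is next (Carol > Pat).
  Step 3: remaining {Grace, Eve, Pat}; on the smaller side: {Grace, Eve} → Pat is next (Pat > Grace).
  Step 4: remaining {Grace, Eve}; on the smaller side: {Eve} → Grace is next (Grace > Eve).
  Step 5: only Eve remains → lowest.
Final ranking (highest to lowest):

Kate > Carol > Pat > Grace > Eve


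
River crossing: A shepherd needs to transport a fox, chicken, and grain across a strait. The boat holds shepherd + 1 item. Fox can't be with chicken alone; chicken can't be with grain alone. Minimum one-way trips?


1. shepherd+chicken → 2. shepherd ← 3. shepherd+fox → 4. shepherd+chicken ← 5. shepherd+grain → 6. shepherd ← 7. shepherd+chicken →
Minimum trips = 7

7


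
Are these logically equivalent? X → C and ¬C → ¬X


Expression 1: X → C
Expression 2: ¬C → ¬X
Truth table (X C | Expr1 Expr2):
  T T |   T     T
  T F |   F     F
  F T |   T     T
  F F |   T     T
All 4 rows agree, so the expressions are logically equivalent.

Yes


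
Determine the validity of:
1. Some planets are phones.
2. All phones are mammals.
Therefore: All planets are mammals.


Premise 1: Some planets are phones.
Premise 2: All phones are mammals.
Conclusion: All planets are mammals.
Fallacy: illicit minor. The minor term (planets) is distributed in the conclusion ('All planets ...') but undistributed in its premise ('Some planets are phones' doesn't cover all planets).
Only 'Some planets are mammals' follows, not 'All'.

Invalid


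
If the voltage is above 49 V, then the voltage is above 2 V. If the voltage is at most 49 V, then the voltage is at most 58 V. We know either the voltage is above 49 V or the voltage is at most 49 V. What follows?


Constructive dilemma: (P → Q) ∧ (R → S), P ∨ R ⊢ Q ∨ S
Premise 1: the voltage is above 49 V → the voltage is above 2 V
Premise 2: the voltage is at most 49 V → the voltage is at most 58 V
Premise 3: the voltage is above 49 V ∨ the voltage is at most 49 V
Case 1: Assuming the voltage is above 49 V, then by Premise 1, the voltage is above 2 V.
Case 2: Assuming the voltage is at most 49 V, then by Premise 2, the voltage is at most 58 V.
Since one of the voltage is above 49 V or the voltage is at most 49 V must hold, we get the voltage is above 2 V or the voltage is at most 58 V.

The voltage is above 2 V or the voltage is at most 58 V.


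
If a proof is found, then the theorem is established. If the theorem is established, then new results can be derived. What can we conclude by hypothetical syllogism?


Hypothetical syllogism: P → Q, Q → R ⊢ P → R
Premise 1: a proof is found → the theorem is established
Premise 2: the theorem is established → new results can be derived
Chain the implications: the middle term (the theorem is established) links the two.
Conclusion: If a proof is found, then new results can be derived.

If a proof is found, then new results can be derived.


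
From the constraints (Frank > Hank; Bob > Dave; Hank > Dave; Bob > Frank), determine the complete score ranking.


Constraints: Frank > Hank; Bob > Dave; Hank > Dave; Bob > Frank
Method: at each step, the next-highest is the one remaining person who never appears on the smaller side of a constraint between remaining people.
  Step 1: remaining {Bob, Dave, Hank, Frank}; on the smaller side: {Dave, Hank, Frank} → Bob is next (Bob > Dave; Bob > Frank).
  Step 2: remaining {Dave, Hank, Frank}; on the smaller side: {Dave, Hank} → Frank is next (Frank > Hank).
  Step 3: remaining {Dave, Hank}; on the smaller side: {Dave} → Hank is next (Hank > Dave).
  Step 4: only Dave remains → lowest.
Final ranking (highest to lowest):

Bob > Frank > Hank > Dave


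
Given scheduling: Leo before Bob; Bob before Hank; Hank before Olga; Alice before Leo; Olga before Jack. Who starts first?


Constraints: Leo before Bob; Bob before Hank; Hank before Olga; Alice before Leo; Olga before Jack
The first task can have nothing scheduled before it, so it must never appear on the right of a 'before'.
Tasks appearing after some 'before': Bob, Hank, Olga, Leo, Jack.
The only task not in that list is Alice → it is first.

Alice


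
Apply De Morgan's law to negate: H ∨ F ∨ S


De Morgan's law: ¬(P ∨ Q ∨ R) ≡ ¬P ∧ ¬Q ∧ ¬R
¬(H ∨ F ∨ S) = ¬H ∧ ¬F ∧ ¬S

¬H ∧ ¬F ∧ ¬S


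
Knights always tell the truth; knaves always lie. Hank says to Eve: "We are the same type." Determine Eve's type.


Hank says: "We are the same type."
Case 1: Hank is a Knight (truth-teller)
  Statement is true → they ARE the same → Eve is also a Knight
Case 2: Hank is a Knave (liar)
  Statement is false → they are NOT the same → Eve is a Knight
In both cases, Eve is a Knight.

Knight


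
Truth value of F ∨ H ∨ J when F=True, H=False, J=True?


F = True, H = False, J = True
Expression: F ∨ H ∨ J
Step 1: F ∨ H = True OR False = True
Step 2: (True) ∨ J = True OR True = True

True


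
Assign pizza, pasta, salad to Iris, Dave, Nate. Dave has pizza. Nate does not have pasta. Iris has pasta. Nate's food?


From clues:
  Iris → pasta
  Dave → pizza
By elimination, Nate gets the remaining.

salad


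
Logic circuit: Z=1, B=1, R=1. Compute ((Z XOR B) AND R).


Z XOR B = 1^1 = 0
0 AND 1 = 0

0


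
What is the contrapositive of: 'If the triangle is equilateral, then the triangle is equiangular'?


Original: If the triangle is equilateral, then the triangle is equiangular
Contrapositive: If ¬Q, then ¬P
Negate Q: not (the triangle is equiangular)
Negate P: not (the triangle is equilateral)

If not (the triangle is equiangular), then not (the triangle is equilateral).


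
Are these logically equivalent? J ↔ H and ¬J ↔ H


Expression 1: J ↔ H
Expression 2: ¬J ↔ H
Truth table (J H | Expr1 Expr2):
  T T |   T     F   ← differ
  T F |   F     T   ← differ
  F T |   F     T   ← differ
  F F |   T     F   ← differ
Counterexample: J=T, H=T gives Expr1 = T but Expr2 = F, so the expressions are NOT logically equivalent.

No


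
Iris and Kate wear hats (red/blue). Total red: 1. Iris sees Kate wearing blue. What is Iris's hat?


Total red = 1, Kate = blue
Red accounted for: 0
Remaining for Iris: 1
Iris's hat is red.

red


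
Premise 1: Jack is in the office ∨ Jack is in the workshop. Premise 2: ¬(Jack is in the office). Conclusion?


Disjunctive syllogism: P ∨ Q, ¬P ⊢ Q
Disjunction: Jack is in the office ∨ Jack is in the workshop
We know it is not the case that Jack is in the office.
By disjunctive syllogism, the other disjunct must be true.

Jack is in the workshop


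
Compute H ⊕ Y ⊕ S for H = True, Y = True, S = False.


H = True, Y = True, S = False
Step 1: H ⊕ Y = True XOR True = False
Step 2: False ⊕ S = False XOR False = False
XOR is true when an odd number of operands are true.

False


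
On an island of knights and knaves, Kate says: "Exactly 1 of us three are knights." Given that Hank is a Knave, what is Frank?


Kate claims exactly 1 knights among Kate, Hank, Frank.
Given: Hank is a Knave.

Case 1: Kate is a Knight (tells truth)
  Then exactly 1 of the three are knights.
  Counting Kate, Hank: 1 knight(s) so far. Need 0 more → Frank = Knave.
Case 2: Kate is a Knave (lies)
  Then the count is NOT 1.
  If Frank = Knight, count = 1 = 1 → claim would be true, contradicts lie.
  If Frank = Knave, count = 0 ≠ 1 → lie confirmed ✓

Frank is a Knave.

Knave


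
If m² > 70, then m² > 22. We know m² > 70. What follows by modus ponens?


Modus ponens: P → Q, P ⊢ Q
P: m² > 70
Q: m² > 22
We have P → Q and P is true.
By modus ponens, Q must be true.

m² > 22


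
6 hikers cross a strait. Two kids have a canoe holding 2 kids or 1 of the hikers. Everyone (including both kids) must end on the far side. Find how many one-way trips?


Per crossing of one of the hikers: kids→, one←, one of the hikers→, one← = 4 trips
6 × 4 = 24, + 1 final kids→ = 25
Minimum trips = 25

25


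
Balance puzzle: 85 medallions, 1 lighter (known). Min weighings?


Each weighing has 3 outcomes (left heavy / balance / right heavy), so k weighings distinguish at most 3^k cases; splitting into three near-equal groups achieves this.
Need 3^k ≥ 85: 3^4 = 81 < 85 ≤ 3^5 = 243
k = ⌈log₃(85)⌉ = 5

5


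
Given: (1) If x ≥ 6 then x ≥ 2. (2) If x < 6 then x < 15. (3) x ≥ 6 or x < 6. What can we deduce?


Constructive dilemma: (P → Q) ∧ (R → S), P ∨ R ⊢ Q ∨ S
Premise 1: x ≥ 6 → x ≥ 2
Premise 2: x < 6 → x < 15
Premise 3: x ≥ 6 ∨ x < 6
Case 1: Assuming x ≥ 6, then by Premise 1, x ≥ 2.
Case 2: Assuming x < 6, then by Premise 2, x < 15.
Since one of x ≥ 6 or x < 6 must hold, we get x ≥ 2 or x < 15.

x ≥ 2 or x < 15.


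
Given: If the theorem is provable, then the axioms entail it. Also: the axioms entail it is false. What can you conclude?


Modus tollens: P → Q, ¬Q ⊢ ¬P
P: the theorem is provable
Q: the axioms entail it
We have P → Q and Q is false.
By modus tollens, P must be false.

It is not the case that the theorem is provable


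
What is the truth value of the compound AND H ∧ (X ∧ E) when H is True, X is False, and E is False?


H = True, X = False, E = False
Step 1: X ∧ E = False AND False = False
Step 2: H ∧ False = True AND False = False
AND is true only when ALL operands are true.

False


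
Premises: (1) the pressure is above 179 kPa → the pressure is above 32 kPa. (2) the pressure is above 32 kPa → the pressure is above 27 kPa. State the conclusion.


Hypothetical syllogism: P → Q, Q → R ⊢ P → R
Premise 1: the pressure is above 179 kPa → the pressure is above 32 kPa
Premise 2: the pressure is above 32 kPa → the pressure is above 27 kPa
Chain the implications: the middle term (the pressure is above 32 kPa) links the two.
Conclusion: If the pressure is above 179 kPa, then the pressure is above 27 kPa.

If the pressure is above 179 kPa, then the pressure is above 27 kPa.


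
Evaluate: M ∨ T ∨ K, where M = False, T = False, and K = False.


M = False, T = False, K = False
Step 1: M ∨ T = False OR False = False
Step 2: False ∨ K = False OR False = False
OR is true when at least one operand is true.

False


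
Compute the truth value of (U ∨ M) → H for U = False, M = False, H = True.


U = False, M = False, H = True
Step 1: U ∨ M = False OR False = False
Step 2: (False) → H: false only when antecedent=True and H=False.
Result: True

True


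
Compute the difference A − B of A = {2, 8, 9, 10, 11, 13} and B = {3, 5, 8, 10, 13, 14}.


A = {2, 8, 9, 10, 11, 13}
B = {3, 5, 8, 10, 13, 14}
Operation: difference A − B
In A but not B: 2, 9, 11

{2, 9, 11}


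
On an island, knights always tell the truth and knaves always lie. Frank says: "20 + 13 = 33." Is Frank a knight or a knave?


Statement: "20 + 13 = 33."
Actual: 20 + 13 = 33
Claimed: 33
Statement is TRUE → Frank tells the truth → Knight

Knight


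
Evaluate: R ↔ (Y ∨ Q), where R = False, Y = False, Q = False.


R = False, Y = False, Q = False
Step 1: Y ∨ Q = False OR False = False
Step 2: R ↔ (False): true when both sides have same truth value.
Result: False ↔ False = True

True


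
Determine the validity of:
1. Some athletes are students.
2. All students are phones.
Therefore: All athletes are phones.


Premise 1: Some athletes are students.
Premise 2: All students are phones.
Conclusion: All athletes are phones.
Fallacy: illicit minor. The minor term (athletes) is distributed in the conclusion ('All athletes ...') but undistributed in its premise ('Some athletes are students' doesn't cover all athletes).
Only 'Some athletes are phones' follows, not 'All'.

Invalid


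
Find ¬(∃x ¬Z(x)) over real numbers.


Original: ∃x ¬Z(x)
Rule: ¬∀→∃, ¬∃→∀, negate predicate.
Negation: ∀x Z(x)

∀x Z(x)


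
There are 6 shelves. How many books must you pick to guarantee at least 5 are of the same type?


Pigeonhole: to guarantee k in one of n categories, need (k-1)×n + 1.
k = 5, n = 6
Minimum = (5-1) × 6 + 1 = 4 × 6 + 1

25


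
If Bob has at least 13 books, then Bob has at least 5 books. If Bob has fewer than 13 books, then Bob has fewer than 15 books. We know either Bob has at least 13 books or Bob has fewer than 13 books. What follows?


Constructive dilemma: (P → Q) ∧ (R → S), P ∨ R ⊢ Q ∨ S
Premise 1: Bob has at least 13 books → Bob has at least 5 books
Premise 2: Bob has fewer than 13 books → Bob has fewer than 15 books
Premise 3: Bob has at least 13 books ∨ Bob has fewer than 13 books
Case 1: Assuming Bob has at least 13 books, then by Premise 1, Bob has at least 5 books.
Case 2: Assuming Bob has fewer than 13 books, then by Premise 2, Bob has fewer than 15 books.
Since one of Bob has at least 13 books or Bob has fewer than 13 books must hold, we get Bob has at least 5 books or Bob has fewer than 15 books.

Bob has at least 5 books or Bob has fewer than 15 books.


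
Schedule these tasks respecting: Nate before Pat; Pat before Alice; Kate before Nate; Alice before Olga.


Constraints: Nate before Pat; Pat before Alice; Kate before Nate; Alice before Olga
Method: repeatedly schedule the remaining task that has no remaining task required before it.
  Step 1: remaining {Pat, Alice, Olga, Nate, Kate}; every task except Kate still has a predecessor pending → schedule Kate.
  Step 2: remaining {Pat, Alice, Olga, Nate}; every task except Nate still has a predecessor pending → schedule Nate.
  Step 3: remaining {Pat, Alice, Olga}; every task except Pat still has a predecessor pending → schedule Pat.
  Step 4: remaining {Alice, Olga}; every task except Alice still has a predecessor pending → schedule Alice.
  Step 5: only Olga remains → schedule Olga.
Resulting order:

Kate → Nate → Pat → Alice → Olga


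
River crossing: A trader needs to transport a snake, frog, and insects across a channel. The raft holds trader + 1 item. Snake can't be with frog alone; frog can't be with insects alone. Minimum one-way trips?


1. trader+frog → 2. trader ← 3. trader+snake → 4. trader+frog ← 5. trader+insects → 6. trader ← 7. trader+frog →
Minimum trips = 7

7


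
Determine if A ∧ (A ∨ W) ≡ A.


Expression 1: A ∧ (A ∨ W)
Expression 2: A
Truth table (A W | Expr1 Expr2):
  T T |   T     T
  T F |   T     T
  F T |   F     F
  F F |   F     F
All 4 rows agree, so the expressions are logically equivalent.

Yes


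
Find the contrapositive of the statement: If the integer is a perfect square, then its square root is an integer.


Original: If the integer is a perfect square, then its square root is an integer
Contrapositive: If ¬Q, then ¬P
Negate Q: not (its square root is an integer)
Negate P: not (the integer is a perfect square)

If not (its square root is an integer), then not (the integer is a perfect square).


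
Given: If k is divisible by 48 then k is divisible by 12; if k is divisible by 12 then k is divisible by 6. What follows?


Hypothetical syllogism: P → Q, Q → R ⊢ P → R
Premise 1: k is divisible by 48 → k is divisible by 12
Premise 2: k is divisible by 12 → k is divisible by 6
Chain the implications: the middle term (k is divisible by 12) links the two.
Conclusion: If k is divisible by 48, then k is divisible by 6.

If k is divisible by 48, then k is divisible by 6.


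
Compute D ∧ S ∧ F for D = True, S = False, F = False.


D = True, S = False, F = False
Step 1: D ∧ S = True AND False = False
Step 2: (False) ∧ F = (False) AND False = False
AND is true only when ALL operands are true.

False


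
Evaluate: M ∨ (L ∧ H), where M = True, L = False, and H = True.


M = True, L = False, H = True
Step 1: L ∧ H = False AND True = False
Step 2: M ∨ False = True OR False = True
AND evaluated first (higher precedence); then OR applied.

True


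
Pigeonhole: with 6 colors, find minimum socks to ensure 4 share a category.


Pigeonhole: to guarantee k in one of n categories, need (k-1)×n + 1.
k = 4, n = 6
Minimum = (4-1) × 6 + 1 = 3 × 6 + 1

19


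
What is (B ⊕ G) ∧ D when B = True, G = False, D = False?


B = True, G = False, D = False
Step 1: B ⊕ G = True XOR False = True
Step 2: True ∧ D = True AND False = False
XOR true when exactly one of B,G is true; then AND with D.

False


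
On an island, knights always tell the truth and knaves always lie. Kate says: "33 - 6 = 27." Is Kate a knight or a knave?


Statement: "33 - 6 = 27."
Actual: 33 - 6 = 27
Claimed: 27
Statement is TRUE → Kate tells the truth → Knight

Knight


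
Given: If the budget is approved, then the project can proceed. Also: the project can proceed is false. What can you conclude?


Modus tollens: P → Q, ¬Q ⊢ ¬P
P: the budget is approved
Q: the project can proceed
We have P → Q and Q is false.
By modus tollens, P must be false.

It is not the case that the budget is approved


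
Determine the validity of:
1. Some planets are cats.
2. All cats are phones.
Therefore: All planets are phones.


Premise 1: Some planets are cats.
Premise 2: All cats are phones.
Conclusion: All planets are phones.
Fallacy: illicit minor. The minor term (planets) is distributed in the conclusion ('All planets ...') but undistributed in its premise ('Some planets are cats' doesn't cover all planets).
Only 'Some planets are phones' follows, not 'All'.

Invalid


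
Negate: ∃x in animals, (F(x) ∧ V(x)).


Original: ∃x (F(x) ∧ V(x))
Rule: ¬∀→∃, ¬∃→∀, negate predicate.
Negation: ∀x (¬F(x) ∨ ¬V(x))

∀x (¬F(x) ∨ ¬V(x))


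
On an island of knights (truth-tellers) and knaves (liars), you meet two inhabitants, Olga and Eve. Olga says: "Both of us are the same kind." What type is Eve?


Olga says: "Both of us are the same kind."
Case 1: Olga is a Knight (truth-teller)
  Statement is true → they ARE the same → Eve is also a Knight
Case 2: Olga is a Knave (liar)
  Statement is false → they are NOT the same → Eve is a Knight
In both cases, Eve is a Knight.

Knight


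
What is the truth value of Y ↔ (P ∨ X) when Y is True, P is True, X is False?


Y = True, P = True, X = False
Step 1: P ∨ X = True OR False = True
Step 2: Y ↔ (True): true when both sides have same truth value.
Result: True ↔ True = True

True


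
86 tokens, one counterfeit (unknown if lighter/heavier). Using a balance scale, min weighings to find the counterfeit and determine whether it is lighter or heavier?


Let n = 86. 172 possibilities (n tokens × lighter/heavier); each weighing has 3 outcomes.
Bound for k weighings: say the first weighing puts j tokens on each pan. If it tips, the 2j weighed tokens remain suspects (each with a known direction) and k-1 weighings give 3^(k-1) outcomes; 3^(k-1) is odd, so 2j ≤ 3^(k-1) - 1. If it balances, the n - 2j unweighed tokens remain with direction unknown: 2(n - 2j) ≤ 3^(k-1) - 1 by the same parity argument. Adding, n ≤ (3^(k-1) - 1) + (3^(k-1) - 1)/2 = (3^k - 3)/2, and the classical three-group strategy achieves this (3 tokens in 2 weighings, 12 in 3, 39 in 4, 120 in 5).
So we need the smallest k with (3^k - 3)/2 ≥ 86.
k = 4: (3^4 - 3)/2 = 39 < 86 ✗
k = 5: (3^5 - 3)/2 = 120 ≥ 86 ✓

5


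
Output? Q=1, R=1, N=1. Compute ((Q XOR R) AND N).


Q XOR R = 1^1 = 0
0 AND 1 = 0

0


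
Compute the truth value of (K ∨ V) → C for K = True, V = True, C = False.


K = True, V = True, C = False
Step 1: K ∨ V = True OR True = True
Step 2: (True) → C: false only when antecedent=True and C=False.
Result: False

False


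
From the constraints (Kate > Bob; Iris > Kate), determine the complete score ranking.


Constraints: Kate > Bob; Iris > Kate
Method: at each step, the next-highest is the one remaining person who never appears on the smaller side of a constraint between remaining people.
  Step 1: remaining {Iris, Bob, Kate}; on the smaller side: {Bob, Kate} → Iris is next (Iris > Kate).
  Step 2: remaining {Bob, Kate}; on the smaller side: {Bob} → Kate is next (Kate > Bob).
  Step 3: only Bob remains → lowest.
Final ranking (highest to lowest):

Iris > Kate > Bob


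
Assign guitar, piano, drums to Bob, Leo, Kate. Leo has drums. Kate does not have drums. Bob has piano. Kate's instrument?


From clues:
  Bob → piano
  Leo → drums
By elimination, Kate gets the remaining.

guitar


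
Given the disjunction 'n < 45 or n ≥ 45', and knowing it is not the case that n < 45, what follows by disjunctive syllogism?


Disjunctive syllogism: P ∨ Q, ¬P ⊢ Q
Disjunction: n < 45 ∨ n ≥ 45
We know it is not the case that n < 45.
By disjunctive syllogism, the other disjunct must be true.

n ≥ 45


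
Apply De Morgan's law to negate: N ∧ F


De Morgan's law: ¬(P ∧ Q) ≡ ¬P ∨ ¬Q
¬(N ∧ F) = ¬N ∨ ¬F

¬N ∨ ¬F


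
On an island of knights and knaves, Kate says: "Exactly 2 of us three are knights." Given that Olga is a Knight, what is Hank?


Kate claims exactly 2 knights among Kate, Olga, Hank.
Given: Olga is a Knight.

Case 1: Kate is a Knight (tells truth)
  Then exactly 2 of the three are knights.
  Counting Kate, Olga: 2 knight(s) so far. Need 0 more → Hank = Knave.
Case 2: Kate is a Knave (lies)
  Then the count is NOT 2.
  If Hank = Knight, count = 2 = 2 → claim would be true, contradicts lie.
  If Hank = Knave, count = 1 ≠ 2 → lie confirmed ✓

Hank is a Knave.

Knave


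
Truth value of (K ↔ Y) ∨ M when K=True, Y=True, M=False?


K = True, Y = True, M = False
Expression: (K ↔ Y) ∨ M
Step 1: K ↔ Y = (True iff True) (true when values match) = True
Step 2: (True) ∨ M = True OR False = True

True


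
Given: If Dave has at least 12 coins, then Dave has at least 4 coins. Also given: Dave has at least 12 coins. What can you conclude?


Modus ponens: P → Q, P ⊢ Q
P: Dave has at least 12 coins
Q: Dave has at least 4 coins
We have P → Q and P is true.
By modus ponens, Q must be true.

Dave has at least 4 coins


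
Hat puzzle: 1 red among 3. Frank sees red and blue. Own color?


Total red = 1, seen red = 1
Own red = 1 - 1 = 0
Frank's hat is blue.

blue


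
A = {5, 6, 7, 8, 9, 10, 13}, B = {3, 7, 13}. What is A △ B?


A = {5, 6, 7, 8, 9, 10, 13}
B = {3, 7, 13}
Operation: symmetric difference
In A only: [5, 6, 8, 9, 10], in B only: [3]

{3, 5, 6, 8, 9, 10}


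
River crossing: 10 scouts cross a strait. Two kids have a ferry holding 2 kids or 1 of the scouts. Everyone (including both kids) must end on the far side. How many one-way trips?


Per crossing of one of the scouts: kids→, one←, one of the scouts→, one← = 4 trips
10 × 4 = 40, + 1 final kids→ = 41
Minimum trips = 41

41


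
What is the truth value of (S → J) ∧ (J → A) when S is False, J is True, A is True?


S = False, J = True, A = True
Step 1: S → J is false only when S=True and J=False. Result: True
Step 2: J → A is false only when J=True and A=False. Result: True
Step 3: True ∧ True = True

True


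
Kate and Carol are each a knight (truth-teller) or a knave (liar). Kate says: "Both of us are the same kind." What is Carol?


Kate says: "Both of us are the same kind."
Case 1: Kate is a Knight (truth-teller)
  Statement is true → they ARE the same → Carol is also a Knight
Case 2: Kate is a Knave (liar)
  Statement is false → they are NOT the same → Carol is a Knight
In both cases, Carol is a Knight.

Knight


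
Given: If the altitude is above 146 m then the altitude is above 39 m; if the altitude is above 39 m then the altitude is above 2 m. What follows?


Hypothetical syllogism: P → Q, Q → R ⊢ P → R
Premise 1: the altitude is above 146 m → the altitude is above 39 m
Premise 2: the altitude is above 39 m → the altitude is above 2 m
Chain the implications: the middle term (the altitude is above 39 m) links the two.
Conclusion: If the altitude is above 146 m, then the altitude is above 2 m.

If the altitude is above 146 m, then the altitude is above 2 m.


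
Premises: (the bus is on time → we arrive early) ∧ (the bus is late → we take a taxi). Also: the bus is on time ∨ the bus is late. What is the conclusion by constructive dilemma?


Constructive dilemma: (P → Q) ∧ (R → S), P ∨ R ⊢ Q ∨ S
Premise 1: the bus is on time → we arrive early
Premise 2: the bus is late → we take a taxi
Premise 3: the bus is on time ∨ the bus is late
Case 1: Assuming the bus is on time, then by Premise 1, we arrive early.
Case 2: Assuming the bus is late, then by Premise 2, we take a taxi.
Since one of the bus is on time or the bus is late must hold, we get we arrive early or we take a taxi.

We arrive early or we take a taxi.


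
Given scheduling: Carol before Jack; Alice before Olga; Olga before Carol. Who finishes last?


Constraints: Carol before Jack; Alice before Olga; Olga before Carol
The last task can have nothing scheduled after it, so it must never appear on the left of a 'before'.
Tasks appearing before some other task: Carol, Alice, Olga.
The only task not in that list is Jack → it is last.

Jack


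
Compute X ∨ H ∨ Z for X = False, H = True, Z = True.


X = False, H = True, Z = True
Step 1: X ∨ H = False OR True = True
Step 2: True ∨ Z = True OR True = True
OR is true when at least one operand is true.

True


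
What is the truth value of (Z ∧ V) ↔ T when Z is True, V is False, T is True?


Z = True, V = False, T = True
Step 1: Z ∧ V = True AND False = False
Step 2: (False) ↔ T: true when both sides have same truth value.
Result: False ↔ True = False

False


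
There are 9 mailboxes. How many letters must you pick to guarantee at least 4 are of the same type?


Pigeonhole: to guarantee k in one of n categories, need (k-1)×n + 1.
k = 4, n = 9
Minimum = (4-1) × 9 + 1 = 3 × 9 + 1

28


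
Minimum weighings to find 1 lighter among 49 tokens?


Each weighing has 3 outcomes (left heavy / balance / right heavy), so k weighings distinguish at most 3^k cases; splitting into three near-equal groups achieves this.
Need 3^k ≥ 49: 3^3 = 27 < 49 ≤ 3^4 = 81
k = ⌈log₃(49)⌉ = 4

4


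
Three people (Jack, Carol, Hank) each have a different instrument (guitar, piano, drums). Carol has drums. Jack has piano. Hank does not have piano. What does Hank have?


From clues:
  Carol → drums
  Jack → piano
By elimination, Hank gets the remaining.

guitar


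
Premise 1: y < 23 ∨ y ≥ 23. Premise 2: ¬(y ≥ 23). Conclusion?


Disjunctive syllogism: P ∨ Q, ¬P ⊢ Q
Disjunction: y < 23 ∨ y ≥ 23
We know it is not the case that y ≥ 23.
By disjunctive syllogism, the other disjunct must be true.

y < 23


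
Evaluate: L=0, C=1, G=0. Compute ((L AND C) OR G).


L AND C = 0&1 = 0
0 OR 0 = 0

0


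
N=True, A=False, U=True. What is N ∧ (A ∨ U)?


N = True, A = False, U = True
Expression: N ∧ (A ∨ U)
Step 1: A ∨ U = False OR True = True
Step 2: N ∧ (True) = True AND True = True

True


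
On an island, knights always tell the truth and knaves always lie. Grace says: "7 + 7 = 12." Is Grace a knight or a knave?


Statement: "7 + 7 = 12."
Actual: 7 + 7 = 14
Claimed: 12
Statement is FALSE → Grace lies → Knave

Knave


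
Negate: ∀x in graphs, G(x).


Original: ∀x G(x)
Rule: ¬∀→∃, ¬∃→∀, negate predicate.
Negation: ∃x ¬G(x)

∃x ¬G(x)


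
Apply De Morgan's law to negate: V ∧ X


De Morgan's law: ¬(P ∧ Q) ≡ ¬P ∨ ¬Q
¬(V ∧ X) = ¬V ∨ ¬X

¬V ∨ ¬X


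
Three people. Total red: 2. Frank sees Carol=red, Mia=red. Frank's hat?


Total red = 2, seen red = 2
Own red = 2 - 2 = 0
Frank's hat is blue.

blue


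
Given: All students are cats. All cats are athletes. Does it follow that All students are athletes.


Premise 1: All students are cats.
Premise 2: All cats are athletes.
Conclusion: All students are athletes.
Barbara syllogism (AAA-1): All A are B, All B are C → All A are C.
Middle term (cats) distributed in premise 2.

Valid


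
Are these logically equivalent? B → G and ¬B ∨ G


Expression 1: B → G
Expression 2: ¬B ∨ G
Truth table (B G | Expr1 Expr2):
  T T |   T     T
  T F |   F     F
  F T |   T     T
  F F |   T     T
All 4 rows agree, so the expressions are logically equivalent.

Yes


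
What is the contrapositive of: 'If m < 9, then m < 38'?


Original: If m < 9, then m < 38
Contrapositive: If ¬Q, then ¬P
Negate Q: not (m < 38)
Negate P: not (m < 9)

If not (m < 38), then not (m < 9).


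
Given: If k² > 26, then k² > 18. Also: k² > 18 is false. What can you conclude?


Modus tollens: P → Q, ¬Q ⊢ ¬P
P: k² > 26
Q: k² > 18
We have P → Q and Q is false.
By modus tollens, P must be false.

It is not the case that k² > 26


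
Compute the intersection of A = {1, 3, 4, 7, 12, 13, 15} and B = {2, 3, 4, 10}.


A = {1, 3, 4, 7, 12, 13, 15}
B = {2, 3, 4, 10}
Operation: intersection
Elements in both: 3, 4

{3, 4}


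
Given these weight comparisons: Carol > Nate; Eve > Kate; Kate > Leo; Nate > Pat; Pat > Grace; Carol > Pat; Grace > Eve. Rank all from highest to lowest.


Constraints: Carol > Nate; Eve > Kate; Kate > Leo; Nate > Pat; Pat > Grace; Carol > Pat; Grace > Eve
Method: at each step, the next-highest is the one remaining person who never appears on the smaller side of a constraint between remaining people.
  Step 1: remaining {Nate, Leo, Eve, Kate, Grace, Carol, Pat}; on the smaller side: {Nate, Leo, Eve, Kate, Grace, Pat} → Carol is next (Carol > Nate; Carol > Pat).
  Step 2: remaining {Nate, Leo, Eve, Kate, Grace, Pat}; on the smaller side: {Leo, Eve, Kate, Grace, Pat} → Nate is next (Nate > Pat).
  Step 3: remaining {Leo, Eve, Kate, Grace, Pat}; on the smaller side: {Leo, Eve, Kate, Grace} → Pat is next (Pat > Grace).
  Step 4: remaining {Leo, Eve, Kate, Grace}; on the smaller side: {Leo, Eve, Kate} → Grace is next (Grace > Eve).
  Step 5: remaining {Leo, Eve, Kate}; on the smaller side: {Leo, Kate} → Eve is next (Eve > Kate).
  Step 6: remaining {Leo, Kate}; on the smaller side: {Leo} → Kate is next (Kate > Leo).
  Step 7: only Leo remains → lowest.
Final ranking (highest to lowest):

Carol > Nate > Pat > Grace > Eve > Kate > Leo


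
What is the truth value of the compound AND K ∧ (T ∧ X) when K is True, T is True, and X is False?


K = True, T = True, X = False
Step 1: T ∧ X = True AND False = False
Step 2: K ∧ False = True AND False = False
AND is true only when ALL operands are true.

False


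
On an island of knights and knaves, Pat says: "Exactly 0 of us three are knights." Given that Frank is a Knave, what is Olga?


Pat claims exactly 0 knights among Pat, Frank, Olga.
Given: Frank is a Knave.

Case 1: Pat is a Knight (tells truth)
  Then exactly 0 of the three are knights.
  Counting Pat, Frank: 1 knight(s) so far. Need -1 more → impossible.
Case 2: Pat is a Knave (lies)
  Then the count is NOT 0.
  If Olga = Knave, count = 0 = 0 → claim would be true, contradicts lie.
  If Olga = Knight, count = 1 ≠ 0 → lie confirmed ✓

Olga is a Knight.

Knight


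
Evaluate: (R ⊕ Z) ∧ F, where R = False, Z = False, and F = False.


R = False, Z = False, F = False
Step 1: R ⊕ Z = False XOR False = False
Step 2: False ∧ F = False AND False = False
XOR true when exactly one of R,Z is true; then AND with F.

False


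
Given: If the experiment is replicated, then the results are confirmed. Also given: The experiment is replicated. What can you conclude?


Modus ponens: P → Q, P ⊢ Q
P: the experiment is replicated
Q: the results are confirmed
We have P → Q and P is true.
By modus ponens, Q must be true.

The results are confirmed


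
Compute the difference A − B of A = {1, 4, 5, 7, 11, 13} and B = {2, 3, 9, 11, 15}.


A = {1, 4, 5, 7, 11, 13}
B = {2, 3, 9, 11, 15}
Operation: difference A − B
In A but not B: 1, 4, 5, 7, 13

{1, 4, 5, 7, 13}


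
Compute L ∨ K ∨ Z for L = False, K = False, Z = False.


L = False, K = False, Z = False
Step 1: L ∨ K = False OR False = False
Step 2: False ∨ Z = False OR False = False
OR is true when at least one operand is true.

False
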